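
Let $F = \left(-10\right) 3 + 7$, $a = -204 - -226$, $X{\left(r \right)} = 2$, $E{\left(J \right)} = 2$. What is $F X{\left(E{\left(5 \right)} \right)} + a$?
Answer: $-24$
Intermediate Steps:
$a = 22$ ($a = -204 + 226 = 22$)
$F = -23$ ($F = -30 + 7 = -23$)
$F X{\left(E{\left(5 \right)} \right)} + a = \left(-23\right) 2 + 22 = -46 + 22 = -24$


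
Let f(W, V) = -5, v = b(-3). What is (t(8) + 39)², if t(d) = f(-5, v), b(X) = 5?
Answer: 1156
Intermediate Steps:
v = 5
t(d) = -5
(t(8) + 39)² = (-5 + 39)² = 34² = 1156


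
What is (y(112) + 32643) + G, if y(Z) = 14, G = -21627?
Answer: 11030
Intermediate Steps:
(y(112) + 32643) + G = (14 + 32643) - 21627 = 32657 - 21627 = 11030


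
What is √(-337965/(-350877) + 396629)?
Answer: √5425662965123494/116959 ≈ 629.79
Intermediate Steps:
√(-337965/(-350877) + 396629) = √(-337965*(-1/350877) + 396629) = √(112655/116959 + 396629) = √(46389443866/116959) = √5425662965123494/116959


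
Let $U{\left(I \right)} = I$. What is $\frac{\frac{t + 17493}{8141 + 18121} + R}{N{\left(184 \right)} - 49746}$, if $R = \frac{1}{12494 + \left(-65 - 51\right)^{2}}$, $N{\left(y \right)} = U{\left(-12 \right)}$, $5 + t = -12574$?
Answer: $- \frac{7085809}{1883890125900} \approx -3.7613 \cdot 10^{-6}$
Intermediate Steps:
$t = -12579$ ($t = -5 - 12574 = -12579$)
$N{\left(y \right)} = -12$
$R = \frac{1}{25950}$ ($R = \frac{1}{12494 + \left(-116\right)^{2}} = \frac{1}{12494 + 13456} = \frac{1}{25950} \approx 3.8536 \cdot 10^{-5}$)
$\frac{\frac{t + 17493}{8141 + 18121} + R}{N{\left(184 \right)} - 49746} = \frac{\frac{-12579 + 17493}{8141 + 18121} + \frac{1}{25950}}{-12 - 49746} = \frac{\frac{4914}{26262} + \frac{1}{25950}}{-49758} = \left(4914 \cdot \frac{1}{26262} + \frac{1}{25950}\right) \left(- \frac{1}{49758}\right) = \left(\frac{273}{1459} + \frac{1}{25950}\right) \left(- \frac{1}{49758}\right) = \frac{7085809}{37861050} \left(- \frac{1}{49758}\right) = - \frac{7085809}{1883890125900}$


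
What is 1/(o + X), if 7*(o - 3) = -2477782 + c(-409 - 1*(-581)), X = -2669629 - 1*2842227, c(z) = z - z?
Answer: -7/41060753 ≈ -1.7048e-7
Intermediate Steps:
c(z) = 0
X = -5511856 (X = -2669629 - 2842227 = -5511856)
o = -2477761/7 (o = 3 + (-2477782 + 0)/7 = 3 + (1/7)*(-2477782) = 3 - 2477782/7 = -2477761/7 ≈ -3.5397e+5)
1/(o + X) = 1/(-2477761/7 - 5511856) = 1/(-41060753/7) = -7/41060753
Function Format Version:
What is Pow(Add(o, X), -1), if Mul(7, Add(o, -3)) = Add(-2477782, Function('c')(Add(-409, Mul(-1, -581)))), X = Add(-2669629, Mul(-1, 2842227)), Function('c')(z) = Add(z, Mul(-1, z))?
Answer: Rational(-7, 41060753) ≈ -1.7048e-7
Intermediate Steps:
Function('c')(z) = 0
X = -5511856 (X = Add(-2669629, -2842227) = -5511856)
o = Rational(-2477761, 7) (o = Add(3, Mul(Rational(1, 7), Add(-2477782, 0))) = Add(3, Mul(Rational(1, 7), -2477782)) = Add(3, Rational(-2477782, 7)) = Rational(-2477761, 7) ≈ -3.5397e+5)
Pow(Add(o, X), -1) = Pow(Add(Rational(-2477761, 7), -5511856), -1) = Pow(Rational(-41060753, 7), -1) = Rational(-7, 41060753)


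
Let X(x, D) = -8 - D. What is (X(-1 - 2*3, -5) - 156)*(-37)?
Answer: 5883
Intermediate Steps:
(X(-1 - 2*3, -5) - 156)*(-37) = ((-8 - 1*(-5)) - 156)*(-37) = ((-8 + 5) - 156)*(-37) = (-3 - 156)*(-37) = -159*(-37) = 5883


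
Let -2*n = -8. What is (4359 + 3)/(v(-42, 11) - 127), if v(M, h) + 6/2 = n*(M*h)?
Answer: -2181/989 ≈ -2.2053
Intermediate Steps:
n = 4 (n = -1/2*(-8) = 4)
v(M, h) = -3 + 4*M*h (v(M, h) = -3 + 4*(M*h) = -3 + 4*M*h)
(4359 + 3)/(v(-42, 11) - 127) = (4359 + 3)/((-3 + 4*(-42)*11) - 127) = 4362/((-3 - 1848) - 127) = 4362/(-1851 - 127) = 4362/(-1978) = 4362*(-1/1978) = -2181/989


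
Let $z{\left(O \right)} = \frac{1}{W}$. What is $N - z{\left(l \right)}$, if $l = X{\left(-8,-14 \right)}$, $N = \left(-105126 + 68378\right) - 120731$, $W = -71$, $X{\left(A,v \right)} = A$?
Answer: $- \frac{11181008}{71} \approx -1.5748 \cdot 10^{5}$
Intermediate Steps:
$N = -157479$ ($N = -36748 - 120731 = -157479$)
$l = -8$
$z{\left(O \right)} = - \frac{1}{71}$ ($z{\left(O \right)} = \frac{1}{-71} = - \frac{1}{71}$)
$N - z{\left(l \right)} = -157479 - - \frac{1}{71} = -157479 + \frac{1}{71} = - \frac{11181008}{71}$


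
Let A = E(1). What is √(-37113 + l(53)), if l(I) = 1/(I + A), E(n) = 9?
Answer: I*√142662310/62 ≈ 192.65*I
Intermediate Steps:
A = 9
l(I) = 1/(9 + I) (l(I) = 1/(I + 9) = 1/(9 + I))
√(-37113 + l(53)) = √(-37113 + 1/(9 + 53)) = √(-37113 + 1/62) = √(-2301005/62) = I*√142662310/62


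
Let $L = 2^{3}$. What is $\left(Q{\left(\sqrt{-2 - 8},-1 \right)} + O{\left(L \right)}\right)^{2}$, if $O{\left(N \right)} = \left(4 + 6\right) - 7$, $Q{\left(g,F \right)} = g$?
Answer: $\left(3 + i \sqrt{10}\right)^{2} \approx -1.0 + 18.974 i$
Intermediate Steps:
$L = 8$
$O{\left(N \right)} = 3$ ($O{\left(N \right)} = 10 - 7 = 3$)
$\left(Q{\left(\sqrt{-2 - 8},-1 \right)} + O{\left(L \right)}\right)^{2} = \left(\sqrt{-2 - 8} + 3\right)^{2} = \left(\sqrt{-10} + 3\right)^{2} = \left(i \sqrt{10} + 3\right)^{2} = \left(3 + i \sqrt{10}\right)^{2}$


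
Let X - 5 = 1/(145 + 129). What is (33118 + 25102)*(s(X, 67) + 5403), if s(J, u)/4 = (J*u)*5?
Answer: 96574229820/137 ≈ 7.0492e+8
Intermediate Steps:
X = 1371/274 (X = 5 + 1/(145 + 129) = 5 + 1/274 = 1371/274 ≈ 5.0036)
s(J, u) = 20*J*u (s(J, u) = 4*((J*u)*5) = 4*(5*J*u) = 20*J*u)
(33118 + 25102)*(s(X, 67) + 5403) = (33118 + 25102)*(20*(1371/274)*67 + 5403) = 58220*(918570/137 + 5403) = 58220*(1658781/137) = 96574229820/137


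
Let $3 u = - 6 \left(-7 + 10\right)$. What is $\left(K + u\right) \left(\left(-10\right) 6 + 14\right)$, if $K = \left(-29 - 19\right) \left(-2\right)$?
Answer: $-4140$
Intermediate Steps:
$u = -6$ ($u = \frac{\left(-6\right) \left(-7 + 10\right)}{3} = \frac{\left(-6\right) 3}{3} = \frac{1}{3} \left(-18\right) = -6$)
$K = 96$ ($K = \left(-48\right) \left(-2\right) = 96$)
$\left(K + u\right) \left(\left(-10\right) 6 + 14\right) = \left(96 - 6\right) \left(\left(-10\right) 6 + 14\right) = 90 \left(-60 + 14\right) = 90 \left(-46\right) = -4140$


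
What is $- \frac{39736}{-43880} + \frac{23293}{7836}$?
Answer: $\frac{166683517}{42980460} \approx 3.8781$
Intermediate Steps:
$- \frac{39736}{-43880} + \frac{23293}{7836} = \left(-39736\right) \left(- \frac{1}{43880}\right) + 23293 \cdot \frac{1}{7836} = \frac{4967}{5485} + \frac{23293}{7836} = \frac{166683517}{42980460}$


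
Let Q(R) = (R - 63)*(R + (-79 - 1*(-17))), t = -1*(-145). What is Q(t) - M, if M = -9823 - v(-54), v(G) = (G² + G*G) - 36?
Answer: 22425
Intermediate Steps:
v(G) = -36 + 2*G² (v(G) = (G² + G²) - 36 = 2*G² - 36 = -36 + 2*G²)
t = 145
Q(R) = (-63 + R)*(-62 + R) (Q(R) = (-63 + R)*(R + (-79 + 17)) = (-63 + R)*(R - 62) = (-63 + R)*(-62 + R))
M = -15619 (M = -9823 - (-36 + 2*(-54)²) = -9823 - (-36 + 2*2916) = -9823 - (-36 + 5832) = -9823 - 1*5796 = -9823 - 5796 = -15619)
Q(t) - M = (3906 + 145² - 125*145) - 1*(-15619) = (3906 + 21025 - 18125) + 15619 = 6806 + 15619 = 22425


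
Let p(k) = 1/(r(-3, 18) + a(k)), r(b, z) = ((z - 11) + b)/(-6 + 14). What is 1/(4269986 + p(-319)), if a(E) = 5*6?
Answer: 61/260469148 ≈ 2.3419e-7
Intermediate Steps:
r(b, z) = -11/8 + b/8 + z/8 (r(b, z) = ((-11 + z) + b)/8 = (-11 + b + z)*(⅛) = -11/8 + b/8 + z/8)
a(E) = 30
p(k) = 2/61 (p(k) = 1/((-11/8 + (⅛)*(-3) + (⅛)*18) + 30) = 1/((-11/8 - 3/8 + 9/4) + 30) = 1/(½ + 30) = 1/(61/2) = 2/61)
1/(4269986 + p(-319)) = 1/(4269986 + 2/61) = 1/(260469148/61) = 61/260469148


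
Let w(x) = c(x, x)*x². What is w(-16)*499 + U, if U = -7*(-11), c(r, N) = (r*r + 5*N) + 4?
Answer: 22993997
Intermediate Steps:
c(r, N) = 4 + r² + 5*N (c(r, N) = (r² + 5*N) + 4 = 4 + r² + 5*N)
U = 77
w(x) = x²*(4 + x² + 5*x) (w(x) = (4 + x² + 5*x)*x² = x²*(4 + x² + 5*x))
w(-16)*499 + U = ((-16)²*(4 + (-16)² + 5*(-16)))*499 + 77 = (256*(4 + 256 - 80))*499 + 77 = (256*180)*499 + 77 = 46080*499 + 77 = 22993920 + 77 = 22993997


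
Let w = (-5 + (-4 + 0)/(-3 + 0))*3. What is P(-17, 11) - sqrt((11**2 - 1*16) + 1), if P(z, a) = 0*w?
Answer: -sqrt(106) ≈ -10.296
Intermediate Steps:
w = -11 (w = (-5 - 4/(-3))*3 = (-5 - 4*(-1/3))*3 = (-5 + 4/3)*3 = -11/3*3 = -11)
P(z, a) = 0 (P(z, a) = 0*(-11) = 0)
P(-17, 11) - sqrt((11**2 - 1*16) + 1) = 0 - sqrt((11**2 - 1*16) + 1) = 0 - sqrt((121 - 16) + 1) = 0 - sqrt(105 + 1) = 0 - sqrt(106) = -sqrt(106)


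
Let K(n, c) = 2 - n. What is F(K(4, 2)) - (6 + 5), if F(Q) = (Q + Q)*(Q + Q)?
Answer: 5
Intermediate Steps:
F(Q) = 4*Q² (F(Q) = (2*Q)*(2*Q) = 4*Q²)
F(K(4, 2)) - (6 + 5) = 4*(2 - 1*4)² - (6 + 5) = 4*(2 - 4)² - 1*11 = 4*(-2)² - 11 = 4*4 - 11 = 16 - 11 = 5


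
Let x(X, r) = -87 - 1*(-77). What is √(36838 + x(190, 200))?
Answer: 6*√1023 ≈ 191.91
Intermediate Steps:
x(X, r) = -10 (x(X, r) = -87 + 77 = -10)
√(36838 + x(190, 200)) = √(36838 - 10) = √36828 = 6*√1023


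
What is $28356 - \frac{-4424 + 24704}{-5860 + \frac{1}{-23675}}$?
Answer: $\frac{1311487998452}{46245167} \approx 28359.0$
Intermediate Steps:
$28356 - \frac{-4424 + 24704}{-5860 + \frac{1}{-23675}} = 28356 - \frac{20280}{-5860 - \frac{1}{23675}} = 28356 - \frac{20280}{- \frac{138735501}{23675}} = 28356 - 20280 \left(- \frac{23675}{138735501}\right) = 28356 - - \frac{160043000}{46245167} = 28356 + \frac{160043000}{46245167} = \frac{1311487998452}{46245167}$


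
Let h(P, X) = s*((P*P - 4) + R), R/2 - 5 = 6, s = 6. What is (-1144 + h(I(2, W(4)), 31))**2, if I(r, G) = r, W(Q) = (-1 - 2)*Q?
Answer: 1024144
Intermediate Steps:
W(Q) = -3*Q
R = 22 (R = 10 + 2*6 = 10 + 12 = 22)
h(P, X) = 108 + 6*P**2 (h(P, X) = 6*((P*P - 4) + 22) = 6*((P**2 - 4) + 22) = 6*((-4 + P**2) + 22) = 6*(18 + P**2) = 108 + 6*P**2)
(-1144 + h(I(2, W(4)), 31))**2 = (-1144 + (108 + 6*2**2))**2 = (-1144 + (108 + 6*4))**2 = (-1144 + (108 + 24))**2 = (-1144 + 132)**2 = (-1012)**2 = 1024144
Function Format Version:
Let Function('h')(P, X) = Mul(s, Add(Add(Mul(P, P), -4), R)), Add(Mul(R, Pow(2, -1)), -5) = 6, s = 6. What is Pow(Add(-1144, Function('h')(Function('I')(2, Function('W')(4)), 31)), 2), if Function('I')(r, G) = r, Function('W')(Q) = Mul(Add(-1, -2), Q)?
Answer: 1024144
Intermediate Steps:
Function('W')(Q) = Mul(-3, Q)
R = 22 (R = Add(10, Mul(2, 6)) = Add(10, 12) = 22)
Function('h')(P, X) = Add(108, Mul(6, Pow(P, 2))) (Function('h')(P, X) = Mul(6, Add(Add(Mul(P, P), -4), 22)) = Mul(6, Add(Add(Pow(P, 2), -4), 22)) = Mul(6, Add(Add(-4, Pow(P, 2)), 22)) = Mul(6, Add(18, Pow(P, 2))) = Add(108, Mul(6, Pow(P, 2))))
Pow(Add(-1144, Function('h')(Function('I')(2, Function('W')(4)), 31)), 2) = Pow(Add(-1144, Add(108, Mul(6, Pow(2, 2)))), 2) = Pow(Add(-1144, Add(108, Mul(6, 4))), 2) = Pow(Add(-1144, Add(108, 24)), 2) = Pow(Add(-1144, 132), 2) = Pow(-1012, 2) = 1024144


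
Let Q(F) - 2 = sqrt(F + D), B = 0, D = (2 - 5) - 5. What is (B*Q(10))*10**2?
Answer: 0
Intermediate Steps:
D = -8 (D = -3 - 5 = -8)
Q(F) = 2 + sqrt(-8 + F) (Q(F) = 2 + sqrt(F - 8) = 2 + sqrt(-8 + F))
(B*Q(10))*10**2 = (0*(2 + sqrt(-8 + 10)))*10**2 = (0*(2 + sqrt(2)))*100 = 0*100 = 0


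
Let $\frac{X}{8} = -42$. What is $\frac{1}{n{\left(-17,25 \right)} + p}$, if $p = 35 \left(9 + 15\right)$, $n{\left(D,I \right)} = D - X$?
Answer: $\frac{1}{1159} \approx 0.00086281$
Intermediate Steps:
$X = -336$ ($X = 8 \left(-42\right) = -336$)
$n{\left(D,I \right)} = 336 + D$ ($n{\left(D,I \right)} = D - -336 = D + 336 = 336 + D$)
$p = 840$ ($p = 35 \cdot 24 = 840$)
$\frac{1}{n{\left(-17,25 \right)} + p} = \frac{1}{\left(336 - 17\right) + 840} = \frac{1}{319 + 840} = \frac{1}{1159}$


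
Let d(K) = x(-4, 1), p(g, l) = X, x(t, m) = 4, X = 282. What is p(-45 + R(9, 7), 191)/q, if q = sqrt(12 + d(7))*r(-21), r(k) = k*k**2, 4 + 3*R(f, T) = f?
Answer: -47/6174 ≈ -0.0076126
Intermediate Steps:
R(f, T) = -4/3 + f/3
p(g, l) = 282
d(K) = 4
r(k) = k**3
q = -37044 (q = sqrt(12 + 4)*(-21)**3 = sqrt(16)*(-9261) = 4*(-9261) = -37044)
p(-45 + R(9, 7), 191)/q = 282/(-37044) = 282*(-1/37044) = -47/6174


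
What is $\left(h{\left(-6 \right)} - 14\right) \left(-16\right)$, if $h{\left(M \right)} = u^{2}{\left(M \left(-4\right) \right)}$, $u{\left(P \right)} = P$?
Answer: $-8992$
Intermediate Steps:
$h{\left(M \right)} = 16 M^{2}$ ($h{\left(M \right)} = \left(M \left(-4\right)\right)^{2} = \left(- 4 M\right)^{2} = 16 M^{2}$)
$\left(h{\left(-6 \right)} - 14\right) \left(-16\right) = \left(16 \left(-6\right)^{2} - 14\right) \left(-16\right) = \left(16 \cdot 36 - 14\right) \left(-16\right) = \left(576 - 14\right) \left(-16\right) = 562 \left(-16\right) = -8992$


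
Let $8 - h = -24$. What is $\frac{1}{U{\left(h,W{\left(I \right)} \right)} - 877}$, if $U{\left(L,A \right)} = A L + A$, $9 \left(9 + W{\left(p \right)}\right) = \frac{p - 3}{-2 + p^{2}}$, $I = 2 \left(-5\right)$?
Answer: $- \frac{294}{345299} \approx -0.00085144$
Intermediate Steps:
$I = -10$
$h = 32$ ($h = 8 - -24 = 8 + 24 = 32$)
$W{\left(p \right)} = -9 + \frac{-3 + p}{9 \left(-2 + p^{2}\right)}$ ($W{\left(p \right)} = -9 + \frac{\left(p - 3\right) \frac{1}{-2 + p^{2}}}{9} = -9 + \frac{\left(-3 + p\right) \frac{1}{-2 + p^{2}}}{9} = -9 + \frac{\frac{1}{-2 + p^{2}} \left(-3 + p\right)}{9} = -9 + \frac{-3 + p}{9 \left(-2 + p^{2}\right)}$)
$U{\left(L,A \right)} = A + A L$
$\frac{1}{U{\left(h,W{\left(I \right)} \right)} - 877} = \frac{1}{\frac{159 - 10 - 81 \left(-10\right)^{2}}{9 \left(-2 + \left(-10\right)^{2}\right)} \left(1 + 32\right) - 877} = \frac{1}{\frac{159 - 10 - 8100}{9 \left(-2 + 100\right)} 33 - 877} = \frac{1}{\frac{159 - 10 - 8100}{9 \cdot 98} \cdot 33 - 877} = \frac{1}{\frac{1}{9} \cdot \frac{1}{98} \left(-7951\right) 33 - 877} = \frac{1}{\left(- \frac{7951}{882}\right) 33 - 877} = \frac{1}{- \frac{87461}{294} - 877} = \frac{1}{- \frac{345299}{294}} = - \frac{294}{345299}$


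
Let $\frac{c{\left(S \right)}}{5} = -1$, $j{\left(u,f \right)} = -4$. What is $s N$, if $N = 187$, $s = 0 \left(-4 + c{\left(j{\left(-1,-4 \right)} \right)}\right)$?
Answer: $0$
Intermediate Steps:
$c{\left(S \right)} = -5$ ($c{\left(S \right)} = 5 \left(-1\right) = -5$)
$s = 0$ ($s = 0 \left(-4 - 5\right) = 0 \left(-9\right) = 0$)
$s N = 0 \cdot 187 = 0$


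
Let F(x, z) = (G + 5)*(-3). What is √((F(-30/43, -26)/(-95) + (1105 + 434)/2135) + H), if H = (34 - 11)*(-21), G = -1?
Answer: 3*I*√3526185642/8113 ≈ 21.958*I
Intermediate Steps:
F(x, z) = -12 (F(x, z) = (-1 + 5)*(-3) = 4*(-3) = -12)
H = -483 (H = 23*(-21) = -483)
√((F(-30/43, -26)/(-95) + (1105 + 434)/2135) + H) = √((-12/(-95) + (1105 + 434)/2135) - 483) = √((-12*(-1/95) + 1539*(1/2135)) - 483) = √((12/95 + 1539/2135) - 483) = √(6873/8113 - 483) = √(-3911706/8113) = 3*I*√3526185642/8113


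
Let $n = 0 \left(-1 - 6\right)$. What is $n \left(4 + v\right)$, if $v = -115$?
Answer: $0$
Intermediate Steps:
$n = 0$ ($n = 0 \left(-7\right) = 0$)
$n \left(4 + v\right) = 0 \left(4 - 115\right) = 0 \left(-111\right) = 0$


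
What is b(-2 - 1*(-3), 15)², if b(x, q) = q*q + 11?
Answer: 55696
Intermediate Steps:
b(x, q) = 11 + q² (b(x, q) = q² + 11 = 11 + q²)
b(-2 - 1*(-3), 15)² = (11 + 15²)² = (11 + 225)² = 236² = 55696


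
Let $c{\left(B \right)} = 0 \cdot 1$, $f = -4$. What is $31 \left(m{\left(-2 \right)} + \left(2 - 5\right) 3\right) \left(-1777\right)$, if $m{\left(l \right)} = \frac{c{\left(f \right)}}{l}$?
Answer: $495783$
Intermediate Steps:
$c{\left(B \right)} = 0$
$m{\left(l \right)} = 0$ ($m{\left(l \right)} = \frac{0}{l} = 0$)
$31 \left(m{\left(-2 \right)} + \left(2 - 5\right) 3\right) \left(-1777\right) = 31 \left(0 + \left(2 - 5\right) 3\right) \left(-1777\right) = 31 \left(0 - 9\right) \left(-1777\right) = 31 \left(-9\right) \left(-1777\right) = \left(-279\right) \left(-1777\right) = 495783$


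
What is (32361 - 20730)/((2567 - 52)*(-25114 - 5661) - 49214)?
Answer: -3877/25816113 ≈ -0.00015018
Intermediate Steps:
(32361 - 20730)/((2567 - 52)*(-25114 - 5661) - 49214) = 11631/(2515*(-30775) - 49214) = 11631/(-77399125 - 49214) = 11631/(-77448339) = 11631*(-1/77448339) = -3877/25816113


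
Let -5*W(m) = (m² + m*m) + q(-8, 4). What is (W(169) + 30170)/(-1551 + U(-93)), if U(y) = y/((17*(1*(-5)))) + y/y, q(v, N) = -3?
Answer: -1593427/131657 ≈ -12.103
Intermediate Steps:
W(m) = ⅗ - 2*m²/5 (W(m) = -((m² + m*m) - 3)/5 = -((m² + m²) - 3)/5 = -(2*m² - 3)/5 = -(-3 + 2*m²)/5 = ⅗ - 2*m²/5)
U(y) = 1 - y/85 (U(y) = y/((17*(-5))) + 1 = y/(-85) + 1 = y*(-1/85) + 1 = -y/85 + 1 = 1 - y/85)
(W(169) + 30170)/(-1551 + U(-93)) = ((⅗ - ⅖*169²) + 30170)/(-1551 + (1 - 1/85*(-93))) = ((⅗ - ⅖*28561) + 30170)/(-1551 + (1 + 93/85)) = ((⅗ - 57122/5) + 30170)/(-1551 + 178/85) = (-57119/5 + 30170)/(-131657/85) = (93731/5)*(-85/131657) = -1593427/131657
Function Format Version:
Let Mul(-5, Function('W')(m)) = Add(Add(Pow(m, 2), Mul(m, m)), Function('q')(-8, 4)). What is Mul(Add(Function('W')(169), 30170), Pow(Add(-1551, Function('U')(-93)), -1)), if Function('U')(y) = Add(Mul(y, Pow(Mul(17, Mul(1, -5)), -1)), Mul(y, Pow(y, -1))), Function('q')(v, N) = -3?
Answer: Rational(-1593427, 131657) ≈ -12.103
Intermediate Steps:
Function('W')(m) = Add(Rational(3, 5), Mul(Rational(-2, 5), Pow(m, 2))) (Function('W')(m) = Mul(Rational(-1, 5), Add(Add(Pow(m, 2), Mul(m, m)), -3)) = Mul(Rational(-1, 5), Add(Add(Pow(m, 2), Pow(m, 2)), -3)) = Mul(Rational(-1, 5), Add(Mul(2, Pow(m, 2)), -3)) = Mul(Rational(-1, 5), Add(-3, Mul(2, Pow(m, 2)))) = Add(Rational(3, 5), Mul(Rational(-2, 5), Pow(m, 2))))
Function('U')(y) = Add(1, Mul(Rational(-1, 85), y)) (Function('U')(y) = Add(Mul(y, Pow(Mul(17, -5), -1)), 1) = Add(Mul(y, Pow(-85, -1)), 1) = Add(Mul(y, Rational(-1, 85)), 1) = Add(Mul(Rational(-1, 85), y), 1) = Add(1, Mul(Rational(-1, 85), y)))
Mul(Add(Function('W')(169), 30170), Pow(Add(-1551, Function('U')(-93)), -1)) = Mul(Add(Add(Rational(3, 5), Mul(Rational(-2, 5), Pow(169, 2))), 30170), Pow(Add(-1551, Add(1, Mul(Rational(-1, 85), -93))), -1)) = Mul(Add(Add(Rational(3, 5), Mul(Rational(-2, 5), 28561)), 30170), Pow(Add(-1551, Add(1, Rational(93, 85))), -1)) = Mul(Add(Add(Rational(3, 5), Rational(-57122, 5)), 30170), Pow(Add(-1551, Rational(178, 85)), -1)) = Mul(Add(Rational(-57119, 5), 30170), Pow(Rational(-131657, 85), -1)) = Mul(Rational(93731, 5), Rational(-85, 131657)) = Rational(-1593427, 131657)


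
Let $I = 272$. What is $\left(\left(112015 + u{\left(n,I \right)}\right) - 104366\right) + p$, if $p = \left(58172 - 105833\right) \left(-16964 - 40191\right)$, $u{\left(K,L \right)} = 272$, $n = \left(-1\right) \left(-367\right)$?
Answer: $2724072376$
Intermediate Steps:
$n = 367$
$p = 2724064455$ ($p = \left(-47661\right) \left(-57155\right) = 2724064455$)
$\left(\left(112015 + u{\left(n,I \right)}\right) - 104366\right) + p = \left(\left(112015 + 272\right) - 104366\right) + 2724064455 = \left(112287 - 104366\right) + 2724064455 = 7921 + 2724064455 = 2724072376$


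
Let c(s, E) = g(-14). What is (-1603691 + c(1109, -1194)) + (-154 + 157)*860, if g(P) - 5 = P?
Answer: -1601120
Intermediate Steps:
g(P) = 5 + P
c(s, E) = -9 (c(s, E) = 5 - 14 = -9)
(-1603691 + c(1109, -1194)) + (-154 + 157)*860 = (-1603691 - 9) + (-154 + 157)*860 = -1603700 + 3*860 = -1603700 + 2580 = -1601120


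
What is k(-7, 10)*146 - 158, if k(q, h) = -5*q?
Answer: 4952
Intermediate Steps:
k(-7, 10)*146 - 158 = -5*(-7)*146 - 158 = 35*146 - 158 = 5110 - 158 = 4952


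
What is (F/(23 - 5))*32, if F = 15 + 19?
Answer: 544/9 ≈ 60.444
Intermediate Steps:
F = 34
(F/(23 - 5))*32 = (34/(23 - 5))*32 = (34/18)*32 = (34*(1/18))*32 = (17/9)*32 = 544/9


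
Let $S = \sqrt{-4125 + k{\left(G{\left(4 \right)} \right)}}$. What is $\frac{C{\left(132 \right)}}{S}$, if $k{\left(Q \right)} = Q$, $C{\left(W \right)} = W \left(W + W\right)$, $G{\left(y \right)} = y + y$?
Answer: $- \frac{34848 i \sqrt{4117}}{4117} \approx - 543.11 i$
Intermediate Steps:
$G{\left(y \right)} = 2 y$
$C{\left(W \right)} = 2 W^{2}$ ($C{\left(W \right)} = W 2 W = 2 W^{2}$)
$S = i \sqrt{4117}$ ($S = \sqrt{-4125 + 2 \cdot 4} = \sqrt{-4125 + 8} = \sqrt{-4117} = i \sqrt{4117} \approx 64.164 i$)
$\frac{C{\left(132 \right)}}{S} = \frac{2 \cdot 132^{2}}{i \sqrt{4117}} = 2 \cdot 17424 \left(- \frac{i \sqrt{4117}}{4117}\right) = 34848 \left(- \frac{i \sqrt{4117}}{4117}\right) = - \frac{34848 i \sqrt{4117}}{4117}$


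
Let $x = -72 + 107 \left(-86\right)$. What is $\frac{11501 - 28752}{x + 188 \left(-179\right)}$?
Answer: $\frac{1327}{3302} \approx 0.40188$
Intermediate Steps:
$x = -9274$ ($x = -72 - 9202 = -9274$)
$\frac{11501 - 28752}{x + 188 \left(-179\right)} = \frac{11501 - 28752}{-9274 + 188 \left(-179\right)} = - \frac{17251}{-9274 - 33652} = - \frac{17251}{-42926} = \left(-17251\right) \left(- \frac{1}{42926}\right) = \frac{1327}{3302}$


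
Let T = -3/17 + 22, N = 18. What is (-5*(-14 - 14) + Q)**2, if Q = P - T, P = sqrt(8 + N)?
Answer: 4043595/289 + 4018*sqrt(26)/17 ≈ 15197.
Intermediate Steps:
T = 371/17 (T = -3*1/17 + 22 = -3/17 + 22 = 371/17 ≈ 21.824)
P = sqrt(26) (P = sqrt(8 + 18) = sqrt(26) ≈ 5.0990)
Q = -371/17 + sqrt(26) (Q = sqrt(26) - 1*371/17 = sqrt(26) - 371/17 = -371/17 + sqrt(26) ≈ -16.725)
(-5*(-14 - 14) + Q)**2 = (-5*(-14 - 14) + (-371/17 + sqrt(26)))**2 = (-5*(-28) + (-371/17 + sqrt(26)))**2 = (140 + (-371/17 + sqrt(26)))**2 = (2009/17 + sqrt(26))**2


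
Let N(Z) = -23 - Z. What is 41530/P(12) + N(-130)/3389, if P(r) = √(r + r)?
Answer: 107/3389 + 20765*√6/6 ≈ 8477.3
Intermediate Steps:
P(r) = √2*√r (P(r) = √(2*r) = √2*√r)
41530/P(12) + N(-130)/3389 = 41530/((√2*√12)) + (-23 - 1*(-130))/3389 = 41530/((√2*(2*√3))) + (-23 + 130)*(1/3389) = 41530/((2*√6)) + 107*(1/3389) = 41530*(√6/12) + 107/3389 = 20765*√6/6 + 107/3389 = 107/3389 + 20765*√6/6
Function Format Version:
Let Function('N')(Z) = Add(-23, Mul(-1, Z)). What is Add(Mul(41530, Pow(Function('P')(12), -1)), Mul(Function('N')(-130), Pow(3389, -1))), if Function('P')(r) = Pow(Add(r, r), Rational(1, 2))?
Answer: Add(Rational(107, 3389), Mul(Rational(20765, 6), Pow(6, Rational(1, 2)))) ≈ 8477.3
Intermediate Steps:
Function('P')(r) = Mul(Pow(2, Rational(1, 2)), Pow(r, Rational(1, 2))) (Function('P')(r) = Pow(Mul(2, r), Rational(1, 2)) = Mul(Pow(2, Rational(1, 2)), Pow(r, Rational(1, 2))))
Add(Mul(41530, Pow(Function('P')(12), -1)), Mul(Function('N')(-130), Pow(3389, -1))) = Add(Mul(41530, Pow(Mul(Pow(2, Rational(1, 2)), Pow(12, Rational(1, 2))), -1)), Mul(Add(-23, Mul(-1, -130)), Pow(3389, -1))) = Add(Mul(41530, Pow(Mul(Pow(2, Rational(1, 2)), Mul(2, Pow(3, Rational(1, 2)))), -1)), Mul(Add(-23, 130), Rational(1, 3389))) = Add(Mul(41530, Pow(Mul(2, Pow(6, Rational(1, 2))), -1)), Mul(107, Rational(1, 3389))) = Add(Mul(41530, Mul(Rational(1, 12), Pow(6, Rational(1, 2)))), Rational(107, 3389)) = Add(Mul(Rational(20765, 6), Pow(6, Rational(1, 2))), Rational(107, 3389)) = Add(Rational(107, 3389), Mul(Rational(20765, 6), Pow(6, Rational(1, 2))))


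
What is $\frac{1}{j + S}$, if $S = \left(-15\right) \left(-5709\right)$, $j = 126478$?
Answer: $\frac{1}{212113} \approx 4.7145 \cdot 10^{-6}$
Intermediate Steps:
$S = 85635$
$\frac{1}{j + S} = \frac{1}{126478 + 85635} = \frac{1}{212113}$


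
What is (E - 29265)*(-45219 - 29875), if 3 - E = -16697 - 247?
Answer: 925007892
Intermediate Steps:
E = 16947 (E = 3 - (-16697 - 247) = 3 - 1*(-16944) = 3 + 16944 = 16947)
(E - 29265)*(-45219 - 29875) = (16947 - 29265)*(-45219 - 29875) = -12318*(-75094) = 925007892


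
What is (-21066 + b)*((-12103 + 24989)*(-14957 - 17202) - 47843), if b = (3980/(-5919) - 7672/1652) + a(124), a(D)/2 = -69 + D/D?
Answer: 3069423887122936156/349221 ≈ 8.7893e+12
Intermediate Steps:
a(D) = -136 (a(D) = 2*(-69 + D/D) = 2*(-69 + 1) = 2*(-68) = -136)
b = -49350682/349221 (b = (3980/(-5919) - 7672/1652) - 136 = (3980*(-1/5919) - 7672*1/1652) - 136 = (-3980/5919 - 274/59) - 136 = -1856626/349221 - 136 = -49350682/349221 ≈ -141.32)
(-21066 + b)*((-12103 + 24989)*(-14957 - 17202) - 47843) = (-21066 - 49350682/349221)*((-12103 + 24989)*(-14957 - 17202) - 47843) = -7406040268*(12886*(-32159) - 47843)/349221 = -7406040268*(-414400874 - 47843)/349221 = -7406040268/349221*(-414448717) = 3069423887122936156/349221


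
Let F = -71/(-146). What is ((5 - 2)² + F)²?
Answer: 1918225/21316 ≈ 89.990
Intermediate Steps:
F = 71/146 (F = -71*(-1/146) = 71/146 ≈ 0.48630)
((5 - 2)² + F)² = ((5 - 2)² + 71/146)² = (3² + 71/146)² = (9 + 71/146)² = (1385/146)² = 1918225/21316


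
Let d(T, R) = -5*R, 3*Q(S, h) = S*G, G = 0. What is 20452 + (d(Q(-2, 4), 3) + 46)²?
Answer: 21413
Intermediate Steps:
Q(S, h) = 0 (Q(S, h) = (S*0)/3 = (⅓)*0 = 0)
20452 + (d(Q(-2, 4), 3) + 46)² = 20452 + (-5*3 + 46)² = 20452 + (-15 + 46)² = 20452 + 31² = 20452 + 961 = 21413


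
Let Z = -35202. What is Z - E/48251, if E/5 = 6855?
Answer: -1698565977/48251 ≈ -35203.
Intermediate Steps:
E = 34275 (E = 5*6855 = 34275)
Z - E/48251 = -35202 - 34275/48251 = -1698565977/48251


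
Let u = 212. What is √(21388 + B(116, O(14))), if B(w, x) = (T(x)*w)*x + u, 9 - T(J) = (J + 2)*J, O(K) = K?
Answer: 2*I*√81890 ≈ 572.33*I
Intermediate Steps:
T(J) = 9 - J*(2 + J) (T(J) = 9 - (J + 2)*J = 9 - (2 + J)*J = 9 - J*(2 + J))
B(w, x) = 212 + w*x*(9 - x² - 2*x) (B(w, x) = ((9 - x² - 2*x)*w)*x + 212 = (w*(9 - x² - 2*x))*x + 212 = w*x*(9 - x² - 2*x) + 212 = 212 + w*x*(9 - x² - 2*x))
√(21388 + B(116, O(14))) = √(21388 + (212 - 1*116*14*(-9 + 14² + 2*14))) = √(21388 + (212 - 1*116*14*(-9 + 196 + 28))) = √(21388 + (212 - 1*116*14*215)) = √(21388 + (212 - 349160)) = √(21388 - 348948) = √(-327560) = 2*I*√81890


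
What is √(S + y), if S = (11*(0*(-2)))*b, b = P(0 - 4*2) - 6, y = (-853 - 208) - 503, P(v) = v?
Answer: 2*I*√391 ≈ 39.547*I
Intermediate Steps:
y = -1564 (y = -1061 - 503 = -1564)
b = -14 (b = (0 - 4*2) - 6 = (0 - 8) - 6 = -8 - 6 = -14)
S = 0 (S = (11*(0*(-2)))*(-14) = (11*0)*(-14) = 0*(-14) = 0)
√(S + y) = √(0 - 1564) = √(-1564) = 2*I*√391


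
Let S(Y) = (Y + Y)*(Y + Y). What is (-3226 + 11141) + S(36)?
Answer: 13099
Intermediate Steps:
S(Y) = 4*Y² (S(Y) = (2*Y)*(2*Y) = 4*Y²)
(-3226 + 11141) + S(36) = (-3226 + 11141) + 4*36² = 7915 + 4*1296 = 7915 + 5184 = 13099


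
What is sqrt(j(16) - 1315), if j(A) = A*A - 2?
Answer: I*sqrt(1061) ≈ 32.573*I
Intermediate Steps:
j(A) = -2 + A**2 (j(A) = A**2 - 2 = -2 + A**2)
sqrt(j(16) - 1315) = sqrt((-2 + 16**2) - 1315) = sqrt((-2 + 256) - 1315) = sqrt(254 - 1315) = sqrt(-1061) = I*sqrt(1061)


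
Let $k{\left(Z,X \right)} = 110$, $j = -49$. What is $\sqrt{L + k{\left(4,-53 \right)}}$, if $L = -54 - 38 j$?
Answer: $\sqrt{1918} \approx 43.795$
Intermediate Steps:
$L = 1808$ ($L = -54 - -1862 = -54 + 1862 = 1808$)
$\sqrt{L + k{\left(4,-53 \right)}} = \sqrt{1808 + 110} = \sqrt{1918}$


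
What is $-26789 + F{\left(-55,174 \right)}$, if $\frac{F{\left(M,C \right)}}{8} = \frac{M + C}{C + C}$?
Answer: $- \frac{2330405}{87} \approx -26786.0$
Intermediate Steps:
$F{\left(M,C \right)} = \frac{4 \left(C + M\right)}{C}$ ($F{\left(M,C \right)} = 8 \frac{M + C}{C + C} = 8 \frac{C + M}{2 C} = \frac{4 \left(C + M\right)}{C}$)
$-26789 + F{\left(-55,174 \right)} = -26789 + \left(4 + 4 \left(-55\right) \frac{1}{174}\right) = -26789 + \left(4 - \frac{110}{87}\right) = -26789 + \frac{238}{87} = - \frac{2330405}{87}$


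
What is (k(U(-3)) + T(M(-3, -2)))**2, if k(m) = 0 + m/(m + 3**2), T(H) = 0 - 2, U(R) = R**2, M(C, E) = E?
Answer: 9/4 ≈ 2.2500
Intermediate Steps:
T(H) = -2
k(m) = m/(9 + m) (k(m) = 0 + m/(m + 9) = 0 + m/(9 + m) = m/(9 + m))
(k(U(-3)) + T(M(-3, -2)))**2 = ((-3)**2/(9 + (-3)**2) - 2)**2 = (9/(9 + 9) - 2)**2 = (9/18 - 2)**2 = (9*(1/18) - 2)**2 = (1/2 - 2)**2 = (-3/2)**2 = 9/4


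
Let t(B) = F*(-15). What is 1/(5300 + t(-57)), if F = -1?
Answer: 1/5315 ≈ 0.00018815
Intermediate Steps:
t(B) = 15 (t(B) = -1*(-15) = 15)
1/(5300 + t(-57)) = 1/(5300 + 15) = 1/5315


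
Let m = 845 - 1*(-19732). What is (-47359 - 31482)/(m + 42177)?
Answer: -78841/62754 ≈ -1.2563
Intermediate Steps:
m = 20577 (m = 845 + 19732 = 20577)
(-47359 - 31482)/(m + 42177) = (-47359 - 31482)/(20577 + 42177) = -78841/62754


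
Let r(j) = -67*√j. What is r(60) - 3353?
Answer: -3353 - 134*√15 ≈ -3872.0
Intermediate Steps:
r(60) - 3353 = -134*√15 - 3353 = -3353 - 134*√15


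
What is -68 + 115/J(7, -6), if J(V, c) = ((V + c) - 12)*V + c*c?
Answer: -2903/41 ≈ -70.805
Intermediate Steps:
J(V, c) = c**2 + V*(-12 + V + c) (J(V, c) = (-12 + V + c)*V + c**2 = V*(-12 + V + c) + c**2 = c**2 + V*(-12 + V + c))
-68 + 115/J(7, -6) = -68 + 115/(7**2 + (-6)**2 - 12*7 + 7*(-6)) = -68 + 115/(49 + 36 - 84 - 42) = -68 + 115/(-41) = -68 + 115*(-1/41) = -68 - 115/41 = -2903/41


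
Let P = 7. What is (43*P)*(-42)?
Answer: -12642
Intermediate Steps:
(43*P)*(-42) = (43*7)*(-42) = 301*(-42) = -12642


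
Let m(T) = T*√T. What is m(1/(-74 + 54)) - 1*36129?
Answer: -36129 - I*√5/200 ≈ -36129.0 - 0.01118*I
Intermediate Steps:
m(T) = T^(3/2)
m(1/(-74 + 54)) - 1*36129 = (1/(-74 + 54))^(3/2) - 1*36129 = (1/(-20))^(3/2) - 36129 = (-1/20)^(3/2) - 36129 = -I*√5/200 - 36129 = -36129 - I*√5/200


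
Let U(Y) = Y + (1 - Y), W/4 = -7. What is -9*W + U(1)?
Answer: 253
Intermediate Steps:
W = -28 (W = 4*(-7) = -28)
U(Y) = 1
-9*W + U(1) = -9*(-28) + 1 = 252 + 1 = 253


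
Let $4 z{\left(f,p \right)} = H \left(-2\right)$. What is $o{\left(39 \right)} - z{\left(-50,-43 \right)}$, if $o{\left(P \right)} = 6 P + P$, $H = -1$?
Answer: $\frac{545}{2} \approx 272.5$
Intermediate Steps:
$o{\left(P \right)} = 7 P$
$z{\left(f,p \right)} = \frac{1}{2}$ ($z{\left(f,p \right)} = \frac{\left(-1\right) \left(-2\right)}{4} = \frac{1}{4} \cdot 2 = \frac{1}{2}$)
$o{\left(39 \right)} - z{\left(-50,-43 \right)} = 7 \cdot 39 - \frac{1}{2} = 273 - \frac{1}{2} = \frac{545}{2}$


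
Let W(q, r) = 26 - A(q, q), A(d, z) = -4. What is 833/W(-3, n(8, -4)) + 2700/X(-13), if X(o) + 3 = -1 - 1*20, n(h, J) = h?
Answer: -1271/15 ≈ -84.733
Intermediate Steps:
X(o) = -24 (X(o) = -3 + (-1 - 1*20) = -3 + (-1 - 20) = -3 - 21 = -24)
W(q, r) = 30 (W(q, r) = 26 - 1*(-4) = 26 + 4 = 30)
833/W(-3, n(8, -4)) + 2700/X(-13) = 833/30 + 2700/(-24) = 833*(1/30) + 2700*(-1/24) = 833/30 - 225/2 = -1271/15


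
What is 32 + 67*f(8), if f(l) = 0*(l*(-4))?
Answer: 32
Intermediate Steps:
f(l) = 0 (f(l) = 0*(-4*l) = 0)
32 + 67*f(8) = 32 + 67*0 = 32 + 0 = 32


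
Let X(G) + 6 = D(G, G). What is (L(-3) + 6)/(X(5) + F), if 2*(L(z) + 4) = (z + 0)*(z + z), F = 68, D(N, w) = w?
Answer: 11/67 ≈ 0.16418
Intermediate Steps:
X(G) = -6 + G
L(z) = -4 + z² (L(z) = -4 + ((z + 0)*(z + z))/2 = -4 + (z*(2*z))/2 = -4 + (2*z²)/2 = -4 + z²)
(L(-3) + 6)/(X(5) + F) = ((-4 + (-3)²) + 6)/((-6 + 5) + 68) = ((-4 + 9) + 6)/(-1 + 68) = (5 + 6)/67 = 11*(1/67) = 11/67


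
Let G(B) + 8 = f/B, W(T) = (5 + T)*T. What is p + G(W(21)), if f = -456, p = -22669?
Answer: -2063683/91 ≈ -22678.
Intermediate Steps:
W(T) = T*(5 + T)
G(B) = -8 - 456/B
p + G(W(21)) = -22669 + (-8 - 456*1/(21*(5 + 21))) = -22669 + (-8 - 456/(21*26)) = -22669 + (-8 - 456/546) = -22669 + (-8 - 456*1/546) = -22669 + (-8 - 76/91) = -22669 - 804/91 = -2063683/91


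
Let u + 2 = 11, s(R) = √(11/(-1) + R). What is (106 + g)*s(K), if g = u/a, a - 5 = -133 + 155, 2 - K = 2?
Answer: 319*I*√11/3 ≈ 352.67*I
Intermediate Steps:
K = 0 (K = 2 - 1*2 = 2 - 2 = 0)
s(R) = √(-11 + R) (s(R) = √(11*(-1) + R) = √(-11 + R))
u = 9 (u = -2 + 11 = 9)
a = 27 (a = 5 + (-133 + 155) = 5 + 22 = 27)
g = ⅓ (g = 9/27 = 9*(1/27) = ⅓ ≈ 0.33333)
(106 + g)*s(K) = (106 + ⅓)*√(-11 + 0) = 319*√(-11)/3 = 319*(I*√11)/3 = 319*I*√11/3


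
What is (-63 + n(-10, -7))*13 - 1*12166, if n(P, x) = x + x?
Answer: -13167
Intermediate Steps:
n(P, x) = 2*x
(-63 + n(-10, -7))*13 - 1*12166 = (-63 + 2*(-7))*13 - 1*12166 = (-63 - 14)*13 - 12166 = -77*13 - 12166 = -1001 - 12166 = -13167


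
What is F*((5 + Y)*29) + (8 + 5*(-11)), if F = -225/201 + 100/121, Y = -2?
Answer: -587654/8107 ≈ -72.487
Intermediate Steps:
F = -2375/8107 (F = -225*1/201 + 100*(1/121) = -75/67 + 100/121 = -2375/8107 ≈ -0.29296)
F*((5 + Y)*29) + (8 + 5*(-11)) = -2375*(5 - 2)*29/8107 + (8 + 5*(-11)) = -7125*29/8107 + (8 - 55) = -2375/8107*87 - 47 = -206625/8107 - 47 = -587654/8107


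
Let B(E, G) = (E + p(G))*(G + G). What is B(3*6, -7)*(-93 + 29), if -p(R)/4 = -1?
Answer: 19712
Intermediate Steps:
p(R) = 4 (p(R) = -4*(-1) = 4)
B(E, G) = 2*G*(4 + E) (B(E, G) = (E + 4)*(G + G) = (4 + E)*(2*G) = 2*G*(4 + E))
B(3*6, -7)*(-93 + 29) = (2*(-7)*(4 + 3*6))*(-93 + 29) = (2*(-7)*(4 + 18))*(-64) = (2*(-7)*22)*(-64) = -308*(-64) = 19712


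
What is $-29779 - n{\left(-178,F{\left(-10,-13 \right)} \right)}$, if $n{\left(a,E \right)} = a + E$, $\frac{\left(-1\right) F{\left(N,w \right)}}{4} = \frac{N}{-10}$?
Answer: $-29597$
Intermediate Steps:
$F{\left(N,w \right)} = \frac{2 N}{5}$ ($F{\left(N,w \right)} = - 4 \frac{N}{-10} = - 4 N \left(- \frac{1}{10}\right) = - 4 \left(- \frac{N}{10}\right) = \frac{2 N}{5}$)
$n{\left(a,E \right)} = E + a$
$-29779 - n{\left(-178,F{\left(-10,-13 \right)} \right)} = -29779 - \left(\frac{2}{5} \left(-10\right) - 178\right) = -29779 - \left(-4 - 178\right) = -29779 - -182 = -29779 + 182 = -29597$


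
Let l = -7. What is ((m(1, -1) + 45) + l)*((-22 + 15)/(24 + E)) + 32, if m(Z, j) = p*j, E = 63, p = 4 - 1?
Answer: 2539/87 ≈ 29.184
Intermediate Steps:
p = 3
m(Z, j) = 3*j
((m(1, -1) + 45) + l)*((-22 + 15)/(24 + E)) + 32 = ((3*(-1) + 45) - 7)*((-22 + 15)/(24 + 63)) + 32 = ((-3 + 45) - 7)*(-7/87) + 32 = (42 - 7)*(-7*1/87) + 32 = 35*(-7/87) + 32 = -245/87 + 32 = 2539/87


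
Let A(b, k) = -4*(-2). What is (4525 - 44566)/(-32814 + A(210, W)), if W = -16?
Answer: 40041/32806 ≈ 1.2205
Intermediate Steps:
A(b, k) = 8
(4525 - 44566)/(-32814 + A(210, W)) = (4525 - 44566)/(-32814 + 8) = -40041/(-32806) = -40041*(-1/32806) = 40041/32806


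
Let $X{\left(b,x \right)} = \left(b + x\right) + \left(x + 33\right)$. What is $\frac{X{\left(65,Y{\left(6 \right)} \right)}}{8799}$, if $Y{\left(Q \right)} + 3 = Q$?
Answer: $\frac{104}{8799} \approx 0.01182$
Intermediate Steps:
$Y{\left(Q \right)} = -3 + Q$
$X{\left(b,x \right)} = 33 + b + 2 x$ ($X{\left(b,x \right)} = \left(b + x\right) + \left(33 + x\right) = 33 + b + 2 x$)
$\frac{X{\left(65,Y{\left(6 \right)} \right)}}{8799} = \frac{33 + 65 + 2 \left(-3 + 6\right)}{8799} = \left(33 + 65 + 2 \cdot 3\right) \frac{1}{8799} = \left(33 + 65 + 6\right) \frac{1}{8799} = 104 \cdot \frac{1}{8799} = \frac{104}{8799}$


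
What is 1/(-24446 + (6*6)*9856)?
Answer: 1/330370 ≈ 3.0269e-6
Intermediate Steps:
1/(-24446 + (6*6)*9856) = 1/(-24446 + 36*9856) = 1/(-24446 + 354816) = 1/330370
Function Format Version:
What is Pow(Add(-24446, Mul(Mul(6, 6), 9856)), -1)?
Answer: Rational(1, 330370) ≈ 3.0269e-6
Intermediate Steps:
Pow(Add(-24446, Mul(Mul(6, 6), 9856)), -1) = Pow(Add(-24446, Mul(36, 9856)), -1) = Pow(Add(-24446, 354816), -1) = Pow(330370, -1) = Rational(1, 330370)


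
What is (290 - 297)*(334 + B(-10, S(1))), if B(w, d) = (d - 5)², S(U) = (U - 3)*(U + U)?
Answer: -2905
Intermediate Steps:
S(U) = 2*U*(-3 + U) (S(U) = (-3 + U)*(2*U) = 2*U*(-3 + U))
B(w, d) = (-5 + d)²
(290 - 297)*(334 + B(-10, S(1))) = (290 - 297)*(334 + (-5 + 2*1*(-3 + 1))²) = -7*(334 + (-5 + 2*1*(-2))²) = -7*(334 + (-5 - 4)²) = -7*(334 + (-9)²) = -7*(334 + 81) = -7*415 = -2905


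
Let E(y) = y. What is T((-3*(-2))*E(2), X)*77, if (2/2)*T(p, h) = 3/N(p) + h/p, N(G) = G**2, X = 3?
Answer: 1001/48 ≈ 20.854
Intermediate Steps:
T(p, h) = 3/p**2 + h/p (T(p, h) = 3/(p**2) + h/p = 3/p**2 + h/p)
T((-3*(-2))*E(2), X)*77 = ((3 + 3*(-3*(-2)*2))/(-3*(-2)*2)**2)*77 = ((3 + 3*(6*2))/(6*2)**2)*77 = ((3 + 3*12)/12**2)*77 = ((3 + 36)/144)*77 = ((1/144)*39)*77 = (13/48)*77 = 1001/48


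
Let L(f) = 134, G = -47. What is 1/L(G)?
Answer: 1/134 ≈ 0.0074627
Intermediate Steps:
1/L(G) = 1/134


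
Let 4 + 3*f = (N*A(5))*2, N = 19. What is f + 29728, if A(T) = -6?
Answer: 88952/3 ≈ 29651.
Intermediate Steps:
f = -232/3 (f = -4/3 + ((19*(-6))*2)/3 = -4/3 + (-114*2)/3 = -4/3 + (⅓)*(-228) = -4/3 - 76 = -232/3 ≈ -77.333)
f + 29728 = -232/3 + 29728 = 88952/3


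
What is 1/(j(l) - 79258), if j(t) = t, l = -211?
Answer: -1/79469 ≈ -1.2584e-5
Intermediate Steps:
1/(j(l) - 79258) = 1/(-211 - 79258) = 1/(-79469) = -1/79469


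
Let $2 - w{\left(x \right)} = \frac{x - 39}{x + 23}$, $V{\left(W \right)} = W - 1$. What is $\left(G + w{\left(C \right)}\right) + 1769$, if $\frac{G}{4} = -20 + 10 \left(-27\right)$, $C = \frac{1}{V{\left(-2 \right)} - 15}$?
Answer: $\frac{253046}{413} \approx 612.7$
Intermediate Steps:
$V{\left(W \right)} = -1 + W$ ($V{\left(W \right)} = W - 1 = -1 + W$)
$C = - \frac{1}{18}$ ($C = \frac{1}{\left(-1 - 2\right) - 15} = \frac{1}{-3 - 15} = \frac{1}{-18} = - \frac{1}{18} \approx -0.055556$)
$w{\left(x \right)} = 2 - \frac{-39 + x}{23 + x}$ ($w{\left(x \right)} = 2 - \frac{x - 39}{x + 23} = 2 - \frac{-39 + x}{23 + x}$)
$G = -1160$ ($G = 4 \left(-20 + 10 \left(-27\right)\right) = 4 \left(-20 - 270\right) = 4 \left(-290\right) = -1160$)
$\left(G + w{\left(C \right)}\right) + 1769 = \left(-1160 + \frac{85 - \frac{1}{18}}{23 - \frac{1}{18}}\right) + 1769 = \left(-1160 + \frac{1}{\frac{413}{18}} \cdot \frac{1529}{18}\right) + 1769 = \left(-1160 + \frac{18}{413} \cdot \frac{1529}{18}\right) + 1769 = \left(-1160 + \frac{1529}{413}\right) + 1769 = - \frac{477551}{413} + 1769 = \frac{253046}{413}$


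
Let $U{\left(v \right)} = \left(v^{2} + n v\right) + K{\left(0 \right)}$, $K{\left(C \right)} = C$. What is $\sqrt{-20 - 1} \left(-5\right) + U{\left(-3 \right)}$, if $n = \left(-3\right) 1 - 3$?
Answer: $27 - 5 i \sqrt{21} \approx 27.0 - 22.913 i$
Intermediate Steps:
$n = -6$ ($n = -3 - 3 = -6$)
$U{\left(v \right)} = v^{2} - 6 v$ ($U{\left(v \right)} = \left(v^{2} - 6 v\right) + 0 = v^{2} - 6 v$)
$\sqrt{-20 - 1} \left(-5\right) + U{\left(-3 \right)} = \sqrt{-20 - 1} \left(-5\right) - 3 \left(-6 - 3\right) = \sqrt{-21} \left(-5\right) - -27 = i \sqrt{21} \left(-5\right) + 27 = - 5 i \sqrt{21} + 27 = 27 - 5 i \sqrt{21}$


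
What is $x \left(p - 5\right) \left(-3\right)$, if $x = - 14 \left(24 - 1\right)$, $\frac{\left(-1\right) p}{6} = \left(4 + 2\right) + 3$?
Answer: $-56994$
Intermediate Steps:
$p = -54$ ($p = - 6 \left(\left(4 + 2\right) + 3\right) = - 6 \left(6 + 3\right) = \left(-6\right) 9 = -54$)
$x = -322$ ($x = \left(-14\right) 23 = -322$)
$x \left(p - 5\right) \left(-3\right) = - 322 \left(-54 - 5\right) \left(-3\right) = - 322 \left(\left(-59\right) \left(-3\right)\right) = \left(-322\right) 177 = -56994$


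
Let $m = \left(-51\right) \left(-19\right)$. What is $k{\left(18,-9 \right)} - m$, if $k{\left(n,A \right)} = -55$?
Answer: $-1024$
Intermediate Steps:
$m = 969$
$k{\left(18,-9 \right)} - m = -55 - 969 = -1024$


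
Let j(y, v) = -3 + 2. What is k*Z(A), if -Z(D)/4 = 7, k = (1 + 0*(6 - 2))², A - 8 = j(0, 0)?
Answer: -28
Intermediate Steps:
j(y, v) = -1
A = 7 (A = 8 - 1 = 7)
k = 1 (k = (1 + 0*4)² = (1 + 0)² = 1² = 1)
Z(D) = -28 (Z(D) = -4*7 = -28)
k*Z(A) = 1*(-28) = -28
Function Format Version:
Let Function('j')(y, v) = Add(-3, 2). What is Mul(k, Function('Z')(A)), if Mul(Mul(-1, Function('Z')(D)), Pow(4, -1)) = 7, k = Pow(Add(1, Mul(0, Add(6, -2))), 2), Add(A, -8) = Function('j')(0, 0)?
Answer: -28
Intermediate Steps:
Function('j')(y, v) = -1
A = 7 (A = Add(8, -1) = 7)
k = 1 (k = Pow(Add(1, Mul(0, 4)), 2) = Pow(Add(1, 0), 2) = Pow(1, 2) = 1)
Function('Z')(D) = -28 (Function('Z')(D) = Mul(-4, 7) = -28)
Mul(k, Function('Z')(A)) = Mul(1, -28) = -28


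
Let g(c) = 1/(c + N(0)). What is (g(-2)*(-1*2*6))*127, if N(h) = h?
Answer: 762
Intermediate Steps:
g(c) = 1/c (g(c) = 1/(c + 0) = 1/c)
(g(-2)*(-1*2*6))*127 = ((-1*2*6)/(-2))*127 = -(-1)*6*127 = -½*(-12)*127 = 6*127 = 762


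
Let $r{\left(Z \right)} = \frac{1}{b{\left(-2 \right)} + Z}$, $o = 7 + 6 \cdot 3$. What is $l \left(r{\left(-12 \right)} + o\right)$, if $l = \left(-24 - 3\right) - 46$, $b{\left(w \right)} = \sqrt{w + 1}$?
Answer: $- \frac{263749}{145} + \frac{73 i}{145} \approx -1819.0 + 0.50345 i$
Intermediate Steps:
$o = 25$ ($o = 7 + 18 = 25$)
$b{\left(w \right)} = \sqrt{1 + w}$
$l = -73$ ($l = -27 - 46 = -73$)
$r{\left(Z \right)} = \frac{1}{i + Z}$ ($r{\left(Z \right)} = \frac{1}{\sqrt{1 - 2} + Z} = \frac{1}{\sqrt{-1} + Z} = \frac{1}{i + Z}$)
$l \left(r{\left(-12 \right)} + o\right) = - 73 \left(\frac{1}{i - 12} + 25\right) = - 73 \left(\frac{1}{-12 + i} + 25\right) = - 73 \left(\frac{-12 - i}{145} + 25\right) = - 73 \left(25 + \frac{-12 - i}{145}\right) = -1825 - \frac{73 \left(-12 - i\right)}{145}$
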